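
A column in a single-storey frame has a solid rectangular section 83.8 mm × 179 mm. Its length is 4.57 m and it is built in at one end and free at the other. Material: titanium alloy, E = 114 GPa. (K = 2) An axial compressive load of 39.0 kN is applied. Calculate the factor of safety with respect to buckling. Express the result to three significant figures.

Buckling occurs about the weak axis: I_min = h·b³/12 with b = 83.8 mm (the shorter side).
I_min = 179×83.8³/12 = 8.778×10^6 mm⁴
I = 8.778×10^6 mm⁴ = 8.778×10^-6 m⁴
Effective length L_e = K·L = 2 × 4.57 = 9.140 m
P_cr = π²EI / L_e² = π² × 114×10⁹ × 8.778×10^-6 / 9.140² = 1.182×10^5 N
Factor of safety n = P_cr / P = 118.23 / 39.0 = 3.03

n ≈ 3.03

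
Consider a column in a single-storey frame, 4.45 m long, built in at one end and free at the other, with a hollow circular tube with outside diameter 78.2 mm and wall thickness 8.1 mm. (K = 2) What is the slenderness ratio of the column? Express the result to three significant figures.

λ ≈ 357

Inner diameter d_i = 78.2 − 2×8.1 = 62.00 mm
I = π(d_o⁴ − d_i⁴)/64 = π(78.2⁴ − 62.00⁴)/64 = 1.110×10^6 mm⁴
A = 1.784×10^3 mm²;  r_min = √(I/A) = √(1.110×10^6/1.784×10^3) = 24.95 mm
L_e = K·L = 2 × 4.45 m = 8.900 m = 8900.0 mm
λ = L_e / r_min = 8900.0 / 24.95 = 357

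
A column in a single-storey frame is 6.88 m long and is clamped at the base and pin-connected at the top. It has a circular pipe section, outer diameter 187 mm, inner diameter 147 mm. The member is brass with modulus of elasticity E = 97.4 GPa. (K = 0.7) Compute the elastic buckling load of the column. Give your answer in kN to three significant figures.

P_cr ≈ 1540 kN

d_o = 187 mm, d_i = 147 mm
I = π(d_o⁴ − d_i⁴)/64 = π(187⁴ − 147.0⁴)/64 = 3.710×10^7 mm⁴
I = 3.710×10^7 mm⁴ = 3.710×10^-5 m⁴
Effective length L_e = K·L = 0.7 × 6.88 = 4.816 m
P_cr = π²EI / L_e² = π² × 97.4×10⁹ × 3.710×10^-5 / 4.816² = 1.538×10^6 N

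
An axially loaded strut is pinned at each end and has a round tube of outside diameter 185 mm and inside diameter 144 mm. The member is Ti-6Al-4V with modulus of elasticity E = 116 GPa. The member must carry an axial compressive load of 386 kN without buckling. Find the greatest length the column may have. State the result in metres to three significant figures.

d_o = 185 mm, d_i = 144 mm
I = π(d_o⁴ − d_i⁴)/64 = π(185⁴ − 144.0⁴)/64 = 3.639×10^7 mm⁴
I = 3.639×10^-5 m⁴
At the buckling limit P_cr = P = 3.860×10^5 N
From P_cr = π²EI/(K·L)²:  L = (1/K)·√(π²EI/P_cr) = (1/1)·√(π²×1.16×10^11×3.639×10^-5/3.860×10^5)
L = 10.4 m

L_max ≈ 10.4 m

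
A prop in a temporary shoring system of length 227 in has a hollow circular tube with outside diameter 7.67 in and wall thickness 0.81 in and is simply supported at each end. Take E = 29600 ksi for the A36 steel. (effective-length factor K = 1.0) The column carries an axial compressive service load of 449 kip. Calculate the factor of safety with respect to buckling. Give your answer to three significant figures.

Inner diameter d_i = 7.67 − 2×0.81 = 6.050 in
I = π(d_o⁴ − d_i⁴)/64 = π(7.67⁴ − 6.050⁴)/64 = 104.1 in⁴
Effective length L_e = K·L = 1 × 227 = 227.0 in
P_cr = π²EI / L_e² = π² × 29600×10³ × 104.1 / 227.0² = 5.903×10^5 lb
Factor of safety n = P_cr / P = 590.30 / 449 = 1.31

n ≈ 1.31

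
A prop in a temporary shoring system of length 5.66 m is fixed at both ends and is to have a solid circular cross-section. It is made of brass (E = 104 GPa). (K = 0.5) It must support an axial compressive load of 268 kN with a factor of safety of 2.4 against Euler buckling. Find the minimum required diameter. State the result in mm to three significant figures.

Required P_cr = n·P = 2.4 × 268 = 643.2 kN
L_e = K·L = 0.5 × 5.66 = 2.830 m
Required I = P_cr·L_e²/(π²E) = 6.432×10^5 × 2.830² / (π² × 1.04×10^11) = 5.019×10^-6 m⁴
I_req = 5.019×10^6 mm⁴
Solid circle: I = πd⁴/64  ⇒  d = (64I/π)^(1/4) = (64×5.019×10^6/π)^(1/4) = 101 mm

d ≈ 101 mm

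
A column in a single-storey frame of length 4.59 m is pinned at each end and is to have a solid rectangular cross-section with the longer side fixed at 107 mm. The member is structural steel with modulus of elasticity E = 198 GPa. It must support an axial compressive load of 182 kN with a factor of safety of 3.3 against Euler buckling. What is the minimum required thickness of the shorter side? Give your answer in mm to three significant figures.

Required P_cr = n·P = 3.3 × 182 = 600.6 kN
L_e = K·L = 1 × 4.59 = 4.590 m
Required I = P_cr·L_e²/(π²E) = 6.006×10^5 × 4.590² / (π² × 1.98×10^11) = 6.475×10^-6 m⁴
I_req = 6.475×10^6 mm⁴
Rectangle, weak axis: I_min = h·b³/12 with h = 107 mm fixed  ⇒  b = (12I/h)^(1/3) = 89.9 mm

b ≈ 89.9 mm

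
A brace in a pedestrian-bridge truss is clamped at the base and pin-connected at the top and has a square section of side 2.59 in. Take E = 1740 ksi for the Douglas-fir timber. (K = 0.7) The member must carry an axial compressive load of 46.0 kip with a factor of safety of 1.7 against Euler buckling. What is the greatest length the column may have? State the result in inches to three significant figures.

L_max ≈ 41.0 in

I = a⁴/12 = 2.59⁴/12 = 3.750 in⁴
Required critical load P_cr = n·P = 1.7 × 46.0 = 78.20 kip = 7.820×10^4 lb
From P_cr = π²EI/(K·L)²:  L = (1/K)·√(π²EI/P_cr) = (1/0.7)·√(π²×1.74×10^6×3.750/7.820×10^4)
L = 41.0 in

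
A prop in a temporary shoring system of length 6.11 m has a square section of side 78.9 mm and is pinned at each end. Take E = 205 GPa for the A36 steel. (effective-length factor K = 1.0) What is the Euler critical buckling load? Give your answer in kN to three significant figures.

I = a⁴/12 = 78.9⁴/12 = 3.229×10^6 mm⁴
I = 3.229×10^6 mm⁴ = 3.229×10^-6 m⁴
Effective length L_e = K·L = 1 × 6.11 = 6.110 m
P_cr = π²EI / L_e² = π² × 205×10⁹ × 3.229×10^-6 / 6.110² = 1.750×10^5 N

P_cr ≈ 175 kN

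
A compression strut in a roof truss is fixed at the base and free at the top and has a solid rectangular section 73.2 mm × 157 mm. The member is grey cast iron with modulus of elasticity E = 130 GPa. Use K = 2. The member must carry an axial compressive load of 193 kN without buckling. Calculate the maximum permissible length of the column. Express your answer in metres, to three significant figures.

L_max ≈ 2.92 m

Buckling occurs about the weak axis: I_min = h·b³/12 with b = 73.2 mm (the shorter side).
I_min = 157×73.2³/12 = 5.132×10^6 mm⁴
I = 5.132×10^-6 m⁴
At the buckling limit P_cr = P = 1.930×10^5 N
From P_cr = π²EI/(K·L)²:  L = (1/K)·√(π²EI/P_cr) = (1/2)·√(π²×1.30×10^11×5.132×10^-6/1.930×10^5)
L = 2.92 m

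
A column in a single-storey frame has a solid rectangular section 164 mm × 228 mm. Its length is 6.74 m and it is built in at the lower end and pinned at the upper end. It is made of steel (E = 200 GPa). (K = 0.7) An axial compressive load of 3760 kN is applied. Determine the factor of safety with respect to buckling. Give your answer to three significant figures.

n ≈ 1.98

Buckling occurs about the weak axis: I_min = h·b³/12 with b = 164 mm (the shorter side).
I_min = 228×164³/12 = 8.381×10^7 mm⁴
I = 8.381×10^7 mm⁴ = 8.381×10^-5 m⁴
Effective length L_e = K·L = 0.7 × 6.74 = 4.718 m
P_cr = π²EI / L_e² = π² × 200×10⁹ × 8.381×10^-5 / 4.718² = 7.432×10^6 N
Factor of safety n = P_cr / P = 7431.9 / 3760 = 1.98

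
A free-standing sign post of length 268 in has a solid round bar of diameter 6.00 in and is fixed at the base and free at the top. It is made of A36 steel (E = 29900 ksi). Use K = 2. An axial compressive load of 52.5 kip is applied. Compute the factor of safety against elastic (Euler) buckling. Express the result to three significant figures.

I = πd⁴/64 = π×6.00⁴/64 = 63.62 in⁴
Effective length L_e = K·L = 2 × 268 = 536.0 in
P_cr = π²EI / L_e² = π² × 29900×10³ × 63.62 / 536.0² = 6.535×10^4 lb
Factor of safety n = P_cr / P = 65.346 / 52.5 = 1.24

n ≈ 1.24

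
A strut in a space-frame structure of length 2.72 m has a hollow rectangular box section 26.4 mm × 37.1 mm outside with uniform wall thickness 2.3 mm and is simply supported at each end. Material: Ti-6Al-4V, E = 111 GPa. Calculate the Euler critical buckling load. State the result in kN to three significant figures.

P_cr ≈ 4.27 kN

Inner dimensions: h_i = 37.1 − 2×2.3 = 32.50 mm, b_i = 26.4 − 2×2.3 = 21.80 mm
Weak-axis I_min = (h_o·b_o³ − h_i·b_i³)/12 with b_o = 26.4, b_i = 21.80 mm (shorter outer/inner sides).
I_min = (37.1×26.4³ − 32.50×21.80³)/12 = 2.883×10^4 mm⁴
I = 2.883×10^4 mm⁴ = 2.883×10^-8 m⁴
Effective length L_e = K·L = 1 × 2.72 = 2.720 m
P_cr = π²EI / L_e² = π² × 111×10⁹ × 2.883×10^-8 / 2.720² = 4.269×10^3 N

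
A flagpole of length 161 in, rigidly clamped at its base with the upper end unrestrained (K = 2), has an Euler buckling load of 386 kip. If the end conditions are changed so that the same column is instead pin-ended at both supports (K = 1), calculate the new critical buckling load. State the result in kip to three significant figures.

P_cr ≈ 1540 kip

P_cr ∝ 1/K², so P_cr,new = P_cr,old × (K_old/K_new)² = 386 × (2/1)²
= 386 × 4.000 = 1540 kip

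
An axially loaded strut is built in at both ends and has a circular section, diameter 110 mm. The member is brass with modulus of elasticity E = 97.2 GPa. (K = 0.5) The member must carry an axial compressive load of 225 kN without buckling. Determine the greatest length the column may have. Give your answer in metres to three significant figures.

L_max ≈ 11.1 m

I = πd⁴/64 = π×110⁴/64 = 7.187×10^6 mm⁴
I = 7.187×10^-6 m⁴
At the buckling limit P_cr = P = 2.250×10^5 N
From P_cr = π²EI/(K·L)²:  L = (1/K)·√(π²EI/P_cr) = (1/0.5)·√(π²×9.72×10^10×7.187×10^-6/2.250×10^5)
L = 11.1 m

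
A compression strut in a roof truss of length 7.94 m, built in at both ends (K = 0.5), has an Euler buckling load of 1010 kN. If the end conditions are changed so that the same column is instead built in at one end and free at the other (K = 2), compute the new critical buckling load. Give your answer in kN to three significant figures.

P_cr ∝ 1/K², so P_cr,new = P_cr,old × (K_old/K_new)² = 1010 × (0.5/2)²
= 1010 × 0.06250 = 63.1 kN

P_cr ≈ 63.1 kN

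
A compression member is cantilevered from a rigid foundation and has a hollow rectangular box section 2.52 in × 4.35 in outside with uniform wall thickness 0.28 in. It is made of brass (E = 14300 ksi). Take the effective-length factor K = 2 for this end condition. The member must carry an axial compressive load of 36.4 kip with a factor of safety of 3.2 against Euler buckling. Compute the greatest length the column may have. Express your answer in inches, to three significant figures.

L_max ≈ 32.2 in

Inner dimensions: h_i = 4.35 − 2×0.28 = 3.790 in, b_i = 2.52 − 2×0.28 = 1.960 in
Weak-axis I_min = (h_o·b_o³ − h_i·b_i³)/12 with b_o = 2.52, b_i = 1.960 in (shorter outer/inner sides).
I_min = (4.35×2.52³ − 3.790×1.960³)/12 = 3.423 in⁴
Required critical load P_cr = n·P = 3.2 × 36.4 = 116.5 kip = 1.165×10^5 lb
From P_cr = π²EI/(K·L)²:  L = (1/K)·√(π²EI/P_cr) = (1/2)·√(π²×1.43×10^7×3.423/1.165×10^5)
L = 32.2 in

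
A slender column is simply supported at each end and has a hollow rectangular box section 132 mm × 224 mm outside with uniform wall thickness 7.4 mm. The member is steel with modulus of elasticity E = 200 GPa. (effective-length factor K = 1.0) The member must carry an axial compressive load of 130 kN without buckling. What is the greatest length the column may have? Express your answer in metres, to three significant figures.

Inner dimensions: h_i = 224 − 2×7.4 = 209.2 mm, b_i = 132 − 2×7.4 = 117.2 mm
Weak-axis I_min = (h_o·b_o³ − h_i·b_i³)/12 with b_o = 132, b_i = 117.2 mm (shorter outer/inner sides).
I_min = (224×132³ − 209.2×117.2³)/12 = 1.487×10^7 mm⁴
I = 1.487×10^-5 m⁴
At the buckling limit P_cr = P = 1.300×10^5 N
From P_cr = π²EI/(K·L)²:  L = (1/K)·√(π²EI/P_cr) = (1/1)·√(π²×2.00×10^11×1.487×10^-5/1.300×10^5)
L = 15.0 m

L_max ≈ 15.0 m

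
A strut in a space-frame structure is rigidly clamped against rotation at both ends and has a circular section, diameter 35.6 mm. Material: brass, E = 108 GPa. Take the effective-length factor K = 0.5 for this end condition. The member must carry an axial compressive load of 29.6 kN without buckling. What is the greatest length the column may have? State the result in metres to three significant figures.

I = πd⁴/64 = π×35.6⁴/64 = 7.884×10^4 mm⁴
I = 7.884×10^-8 m⁴
At the buckling limit P_cr = P = 2.960×10^4 N
From P_cr = π²EI/(K·L)²:  L = (1/K)·√(π²EI/P_cr) = (1/0.5)·√(π²×1.08×10^11×7.884×10^-8/2.960×10^4)
L = 3.37 m

L_max ≈ 3.37 m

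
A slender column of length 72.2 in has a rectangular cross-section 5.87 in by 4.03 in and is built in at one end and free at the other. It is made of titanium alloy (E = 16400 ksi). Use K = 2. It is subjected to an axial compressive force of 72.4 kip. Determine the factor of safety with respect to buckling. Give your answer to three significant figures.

n ≈ 3.43

Buckling occurs about the weak axis: I_min = h·b³/12 with b = 4.03 in (the shorter side).
I_min = 5.87×4.03³/12 = 32.02 in⁴
Effective length L_e = K·L = 2 × 72.2 = 144.4 in
P_cr = π²EI / L_e² = π² × 16400×10³ × 32.02 / 144.4² = 2.485×10^5 lb
Factor of safety n = P_cr / P = 248.53 / 72.4 = 3.43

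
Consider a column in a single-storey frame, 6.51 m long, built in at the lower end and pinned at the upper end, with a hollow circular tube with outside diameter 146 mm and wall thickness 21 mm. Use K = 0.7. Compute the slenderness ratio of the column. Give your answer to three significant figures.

Inner diameter d_i = 146 − 2×21 = 104.0 mm
I = π(d_o⁴ − d_i⁴)/64 = π(146⁴ − 104.0⁴)/64 = 1.656×10^7 mm⁴
A = 8.247×10^3 mm²;  r_min = √(I/A) = √(1.656×10^7/8.247×10^3) = 44.81 mm
L_e = K·L = 0.7 × 6.51 m = 4.557 m = 4557.0 mm
λ = L_e / r_min = 4557.0 / 44.81 = 102

λ ≈ 102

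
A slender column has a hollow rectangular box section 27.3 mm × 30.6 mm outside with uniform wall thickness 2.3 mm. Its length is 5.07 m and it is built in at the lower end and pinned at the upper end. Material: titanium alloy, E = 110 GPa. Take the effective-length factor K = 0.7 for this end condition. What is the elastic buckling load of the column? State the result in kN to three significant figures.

P_cr ≈ 2.29 kN

Inner dimensions: h_i = 30.6 − 2×2.3 = 26.00 mm, b_i = 27.3 − 2×2.3 = 22.70 mm
Weak-axis I_min = (h_o·b_o³ − h_i·b_i³)/12 with b_o = 27.3, b_i = 22.70 mm (shorter outer/inner sides).
I_min = (30.6×27.3³ − 26.00×22.70³)/12 = 2.654×10^4 mm⁴
I = 2.654×10^4 mm⁴ = 2.654×10^-8 m⁴
Effective length L_e = K·L = 0.7 × 5.07 = 3.549 m
P_cr = π²EI / L_e² = π² × 110×10⁹ × 2.654×10^-8 / 3.549² = 2.288×10^3 N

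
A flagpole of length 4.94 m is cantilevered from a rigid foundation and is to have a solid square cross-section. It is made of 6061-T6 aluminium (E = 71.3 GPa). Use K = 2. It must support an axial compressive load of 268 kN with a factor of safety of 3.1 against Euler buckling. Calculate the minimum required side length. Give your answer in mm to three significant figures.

Required P_cr = n·P = 3.1 × 268 = 830.8 kN
L_e = K·L = 2 × 4.94 = 9.880 m
Required I = P_cr·L_e²/(π²E) = 8.308×10^5 × 9.880² / (π² × 7.13×10^10) = 1.152×10^-4 m⁴
I_req = 1.152×10^8 mm⁴
Solid square: I = a⁴/12  ⇒  a = (12I)^(1/4) = (12×1.152×10^8)^(1/4) = 193 mm

a ≈ 193 mm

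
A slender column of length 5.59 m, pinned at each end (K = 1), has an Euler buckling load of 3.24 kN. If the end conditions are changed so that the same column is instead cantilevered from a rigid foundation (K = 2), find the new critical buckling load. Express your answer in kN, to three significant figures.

P_cr ∝ 1/K², so P_cr,new = P_cr,old × (K_old/K_new)² = 3.24 × (1/2)²
= 3.24 × 0.2500 = 0.810 kN

P_cr ≈ 0.810 kN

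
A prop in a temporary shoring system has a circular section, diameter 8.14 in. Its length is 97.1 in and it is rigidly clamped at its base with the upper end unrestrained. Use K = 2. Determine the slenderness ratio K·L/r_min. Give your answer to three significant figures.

For a solid circle r = d/4 = 8.14/4 = 2.035 in
L_e = K·L = 2 × 97.1 = 194.2 in
λ = L_e / r_min = 194.20 / 2.035 = 95.4

λ ≈ 95.4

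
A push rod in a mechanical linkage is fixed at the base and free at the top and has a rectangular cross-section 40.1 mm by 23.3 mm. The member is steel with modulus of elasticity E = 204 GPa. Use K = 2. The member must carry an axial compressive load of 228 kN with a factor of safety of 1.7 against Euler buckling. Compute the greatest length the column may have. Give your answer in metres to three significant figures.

Buckling occurs about the weak axis: I_min = h·b³/12 with b = 23.3 mm (the shorter side).
I_min = 40.1×23.3³/12 = 4.227×10^4 mm⁴
I = 4.227×10^-8 m⁴
Required critical load P_cr = n·P = 1.7 × 228 = 387.6 kN = 3.876×10^5 N
From P_cr = π²EI/(K·L)²:  L = (1/K)·√(π²EI/P_cr) = (1/2)·√(π²×2.04×10^11×4.227×10^-8/3.876×10^5)
L = 0.234 m

L_max ≈ 0.234 m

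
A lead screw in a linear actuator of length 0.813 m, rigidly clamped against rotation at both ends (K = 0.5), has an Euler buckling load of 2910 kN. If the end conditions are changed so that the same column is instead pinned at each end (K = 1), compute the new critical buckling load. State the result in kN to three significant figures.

P_cr ≈ 728 kN

P_cr ∝ 1/K², so P_cr,new = P_cr,old × (K_old/K_new)² = 2910 × (0.5/1)²
= 2910 × 0.2500 = 728 kN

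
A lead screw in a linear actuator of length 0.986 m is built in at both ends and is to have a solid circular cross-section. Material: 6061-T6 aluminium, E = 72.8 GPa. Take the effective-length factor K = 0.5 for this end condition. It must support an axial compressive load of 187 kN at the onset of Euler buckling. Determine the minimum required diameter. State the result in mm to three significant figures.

L_e = K·L = 0.5 × 0.986 = 0.4930 m
Required I = P_cr·L_e²/(π²E) = 1.870×10^5 × 0.4930² / (π² × 7.28×10^10) = 6.326×10^-8 m⁴
I_req = 6.326×10^4 mm⁴
Solid circle: I = πd⁴/64  ⇒  d = (64I/π)^(1/4) = (64×6.326×10^4/π)^(1/4) = 33.7 mm

d ≈ 33.7 mm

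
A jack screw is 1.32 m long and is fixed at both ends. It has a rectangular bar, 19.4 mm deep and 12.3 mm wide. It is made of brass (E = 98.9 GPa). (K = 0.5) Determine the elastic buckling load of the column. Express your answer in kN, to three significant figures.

Buckling occurs about the weak axis: I_min = h·b³/12 with b = 12.3 mm (the shorter side).
I_min = 19.4×12.3³/12 = 3.008×10^3 mm⁴
I = 3.008×10^3 mm⁴ = 3.008×10^-9 m⁴
Effective length L_e = K·L = 0.5 × 1.32 = 0.6600 m
P_cr = π²EI / L_e² = π² × 98.9×10⁹ × 3.008×10^-9 / 0.6600² = 6.741×10^3 N

P_cr ≈ 6.74 kN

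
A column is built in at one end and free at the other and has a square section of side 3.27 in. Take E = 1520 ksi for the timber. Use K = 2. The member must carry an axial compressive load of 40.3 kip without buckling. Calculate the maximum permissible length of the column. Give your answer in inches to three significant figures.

I = a⁴/12 = 3.27⁴/12 = 9.528 in⁴
At the buckling limit P_cr = P = 4.030×10^4 lb
From P_cr = π²EI/(K·L)²:  L = (1/K)·√(π²EI/P_cr) = (1/2)·√(π²×1.52×10^6×9.528/4.030×10^4)
L = 29.8 in

L_max ≈ 29.8 in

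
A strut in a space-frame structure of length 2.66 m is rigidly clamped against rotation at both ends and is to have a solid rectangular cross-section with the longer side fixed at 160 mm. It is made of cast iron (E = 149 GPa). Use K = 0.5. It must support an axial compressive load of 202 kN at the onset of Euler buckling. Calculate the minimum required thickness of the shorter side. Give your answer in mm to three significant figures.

L_e = K·L = 0.5 × 2.66 = 1.330 m
Required I = P_cr·L_e²/(π²E) = 2.020×10^5 × 1.330² / (π² × 1.49×10^11) = 2.430×10^-7 m⁴
I_req = 2.430×10^5 mm⁴
Rectangle, weak axis: I_min = h·b³/12 with h = 160 mm fixed  ⇒  b = (12I/h)^(1/3) = 26.3 mm

b ≈ 26.3 mm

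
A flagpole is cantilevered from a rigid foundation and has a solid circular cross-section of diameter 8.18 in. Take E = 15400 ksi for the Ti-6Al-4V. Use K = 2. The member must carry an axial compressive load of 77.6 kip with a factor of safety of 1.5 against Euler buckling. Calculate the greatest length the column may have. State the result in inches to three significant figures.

I = πd⁴/64 = π×8.18⁴/64 = 219.8 in⁴
Required critical load P_cr = n·P = 1.5 × 77.6 = 116.4 kip = 1.164×10^5 lb
From P_cr = π²EI/(K·L)²:  L = (1/K)·√(π²EI/P_cr) = (1/2)·√(π²×1.54×10^7×219.8/1.164×10^5)
L = 268 in

L_max ≈ 268 in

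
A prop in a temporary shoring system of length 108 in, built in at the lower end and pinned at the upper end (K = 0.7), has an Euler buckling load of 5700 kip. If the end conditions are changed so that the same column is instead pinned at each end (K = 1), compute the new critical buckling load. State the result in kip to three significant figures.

P_cr ∝ 1/K², so P_cr,new = P_cr,old × (K_old/K_new)² = 5700 × (0.7/1)²
= 5700 × 0.4900 = 2790 kip

P_cr ≈ 2790 kip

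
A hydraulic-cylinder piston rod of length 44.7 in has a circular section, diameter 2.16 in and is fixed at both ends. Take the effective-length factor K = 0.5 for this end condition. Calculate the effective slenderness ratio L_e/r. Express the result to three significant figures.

λ ≈ 41.4

For a solid circle r = d/4 = 2.16/4 = 0.5400 in
L_e = K·L = 0.5 × 44.7 = 22.35 in
λ = L_e / r_min = 22.350 / 0.5400 = 41.4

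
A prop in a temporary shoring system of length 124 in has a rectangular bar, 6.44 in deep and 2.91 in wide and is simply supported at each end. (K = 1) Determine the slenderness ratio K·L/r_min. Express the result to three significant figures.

λ ≈ 148

Buckling occurs about the weak axis: I_min = h·b³/12 with b = 2.91 in (the shorter side).
I_min = 6.44×2.91³/12 = 13.22 in⁴
A = 18.74 in²;  r_min = √(I/A) = √(13.22/18.74) = 0.8400 in
L_e = K·L = 1 × 124 = 124.0 in
λ = L_e / r_min = 124.00 / 0.8400 = 148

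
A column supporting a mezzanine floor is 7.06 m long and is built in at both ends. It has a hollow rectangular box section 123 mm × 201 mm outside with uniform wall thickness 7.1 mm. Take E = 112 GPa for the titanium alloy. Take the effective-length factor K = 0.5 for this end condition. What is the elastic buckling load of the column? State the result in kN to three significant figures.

P_cr ≈ 987 kN

Inner dimensions: h_i = 201 − 2×7.1 = 186.8 mm, b_i = 123 − 2×7.1 = 108.8 mm
Weak-axis I_min = (h_o·b_o³ − h_i·b_i³)/12 with b_o = 123, b_i = 108.8 mm (shorter outer/inner sides).
I_min = (201×123³ − 186.8×108.8³)/12 = 1.112×10^7 mm⁴
I = 1.112×10^7 mm⁴ = 1.112×10^-5 m⁴
Effective length L_e = K·L = 0.5 × 7.06 = 3.530 m
P_cr = π²EI / L_e² = π² × 112×10⁹ × 1.112×10^-5 / 3.530² = 9.865×10^5 N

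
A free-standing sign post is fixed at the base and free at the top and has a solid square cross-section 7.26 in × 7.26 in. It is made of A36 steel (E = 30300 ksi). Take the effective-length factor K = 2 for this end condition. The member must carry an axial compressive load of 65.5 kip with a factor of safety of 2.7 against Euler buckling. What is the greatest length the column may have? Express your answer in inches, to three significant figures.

I = a⁴/12 = 7.26⁴/12 = 231.5 in⁴
Required critical load P_cr = n·P = 2.7 × 65.5 = 176.9 kip = 1.768×10^5 lb
From P_cr = π²EI/(K·L)²:  L = (1/K)·√(π²EI/P_cr) = (1/2)·√(π²×3.03×10^7×231.5/1.768×10^5)
L = 313 in

L_max ≈ 313 in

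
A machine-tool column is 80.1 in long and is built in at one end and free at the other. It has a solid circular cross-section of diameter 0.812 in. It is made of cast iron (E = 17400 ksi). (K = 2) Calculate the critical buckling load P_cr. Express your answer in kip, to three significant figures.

P_cr ≈ 0.143 kip

I = πd⁴/64 = π×0.812⁴/64 = 2.134×10^-2 in⁴
Effective length L_e = K·L = 2 × 80.1 = 160.2 in
P_cr = π²EI / L_e² = π² × 17400×10³ × 2.134×10^-2 / 160.2² = 142.8 lb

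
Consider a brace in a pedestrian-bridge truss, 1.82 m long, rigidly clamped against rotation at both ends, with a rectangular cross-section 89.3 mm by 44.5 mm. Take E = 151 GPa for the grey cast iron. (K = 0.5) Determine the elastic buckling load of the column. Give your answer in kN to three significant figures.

P_cr ≈ 1180 kN

Buckling occurs about the weak axis: I_min = h·b³/12 with b = 44.5 mm (the shorter side).
I_min = 89.3×44.5³/12 = 6.558×10^5 mm⁴
I = 6.558×10^5 mm⁴ = 6.558×10^-7 m⁴
Effective length L_e = K·L = 0.5 × 1.82 = 0.9100 m
P_cr = π²EI / L_e² = π² × 151×10⁹ × 6.558×10^-7 / 0.9100² = 1.180×10^6 N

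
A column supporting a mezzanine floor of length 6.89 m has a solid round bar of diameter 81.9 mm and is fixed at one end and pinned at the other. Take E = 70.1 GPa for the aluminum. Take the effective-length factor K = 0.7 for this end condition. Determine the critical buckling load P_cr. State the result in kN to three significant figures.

I = πd⁴/64 = π×81.9⁴/64 = 2.209×10^6 mm⁴
I = 2.209×10^6 mm⁴ = 2.209×10^-6 m⁴
Effective length L_e = K·L = 0.7 × 6.89 = 4.823 m
P_cr = π²EI / L_e² = π² × 70.1×10⁹ × 2.209×10^-6 / 4.823² = 6.569×10^4 N

P_cr ≈ 65.7 kN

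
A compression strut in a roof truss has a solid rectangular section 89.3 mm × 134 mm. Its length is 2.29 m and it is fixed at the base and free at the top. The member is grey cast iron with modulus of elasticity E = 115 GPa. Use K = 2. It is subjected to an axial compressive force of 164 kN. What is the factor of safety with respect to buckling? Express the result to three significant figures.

n ≈ 2.62

Buckling occurs about the weak axis: I_min = h·b³/12 with b = 89.3 mm (the shorter side).
I_min = 134×89.3³/12 = 7.952×10^6 mm⁴
I = 7.952×10^6 mm⁴ = 7.952×10^-6 m⁴
Effective length L_e = K·L = 2 × 2.29 = 4.580 m
P_cr = π²EI / L_e² = π² × 115×10⁹ × 7.952×10^-6 / 4.580² = 4.303×10^5 N
Factor of safety n = P_cr / P = 430.27 / 164 = 2.62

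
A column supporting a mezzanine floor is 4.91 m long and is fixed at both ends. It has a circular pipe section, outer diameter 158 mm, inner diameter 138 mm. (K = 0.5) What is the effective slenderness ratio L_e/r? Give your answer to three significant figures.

d_o = 158 mm, d_i = 138 mm
I = π(d_o⁴ − d_i⁴)/64 = π(158⁴ − 138.0⁴)/64 = 1.279×10^7 mm⁴
A = 4.650×10^3 mm²;  r_min = √(I/A) = √(1.279×10^7/4.650×10^3) = 52.45 mm
L_e = K·L = 0.5 × 4.91 m = 2.455 m = 2455.0 mm
λ = L_e / r_min = 2455.0 / 52.45 = 46.8

λ ≈ 46.8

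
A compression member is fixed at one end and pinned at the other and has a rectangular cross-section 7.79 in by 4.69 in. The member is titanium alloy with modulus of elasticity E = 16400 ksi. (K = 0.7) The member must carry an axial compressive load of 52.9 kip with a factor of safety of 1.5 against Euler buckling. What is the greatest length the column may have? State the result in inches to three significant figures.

L_max ≈ 528 in

Buckling occurs about the weak axis: I_min = h·b³/12 with b = 4.69 in (the shorter side).
I_min = 7.79×4.69³/12 = 66.97 in⁴
Required critical load P_cr = n·P = 1.5 × 52.9 = 79.35 kip = 7.935×10^4 lb
From P_cr = π²EI/(K·L)²:  L = (1/K)·√(π²EI/P_cr) = (1/0.7)·√(π²×1.64×10^7×66.97/7.935×10^4)
L = 528 in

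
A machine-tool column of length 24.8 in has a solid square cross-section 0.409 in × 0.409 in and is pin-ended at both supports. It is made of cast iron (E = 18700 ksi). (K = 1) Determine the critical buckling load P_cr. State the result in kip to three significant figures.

I = a⁴/12 = 0.409⁴/12 = 2.332×10^-3 in⁴
Effective length L_e = K·L = 1 × 24.8 = 24.80 in
P_cr = π²EI / L_e² = π² × 18700×10³ × 2.332×10^-3 / 24.80² = 699.8 lb

P_cr ≈ 0.700 kip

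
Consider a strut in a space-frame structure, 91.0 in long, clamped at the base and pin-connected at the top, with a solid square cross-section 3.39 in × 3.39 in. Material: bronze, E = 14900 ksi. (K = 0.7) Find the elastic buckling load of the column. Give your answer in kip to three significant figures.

I = a⁴/12 = 3.39⁴/12 = 11.01 in⁴
Effective length L_e = K·L = 0.7 × 91.0 = 63.70 in
P_cr = π²EI / L_e² = π² × 14900×10³ × 11.01 / 63.70² = 3.989×10^5 lb

P_cr ≈ 399 kip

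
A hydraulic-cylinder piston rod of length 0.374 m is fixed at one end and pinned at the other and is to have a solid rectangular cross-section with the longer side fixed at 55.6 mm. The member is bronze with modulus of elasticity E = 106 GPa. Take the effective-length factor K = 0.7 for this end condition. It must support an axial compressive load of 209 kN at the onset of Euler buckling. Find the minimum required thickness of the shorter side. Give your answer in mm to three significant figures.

L_e = K·L = 0.7 × 0.374 = 0.2618 m
Required I = P_cr·L_e²/(π²E) = 2.090×10^5 × 0.2618² / (π² × 1.06×10^11) = 1.369×10^-8 m⁴
I_req = 1.369×10^4 mm⁴
Rectangle, weak axis: I_min = h·b³/12 with h = 55.6 mm fixed  ⇒  b = (12I/h)^(1/3) = 14.4 mm

b ≈ 14.4 mm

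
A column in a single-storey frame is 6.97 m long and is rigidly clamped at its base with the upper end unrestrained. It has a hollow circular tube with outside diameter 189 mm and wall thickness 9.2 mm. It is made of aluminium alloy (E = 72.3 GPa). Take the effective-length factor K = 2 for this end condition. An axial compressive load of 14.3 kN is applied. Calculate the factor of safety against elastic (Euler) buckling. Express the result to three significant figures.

n ≈ 5.41

Inner diameter d_i = 189 − 2×9.2 = 170.6 mm
I = π(d_o⁴ − d_i⁴)/64 = π(189⁴ − 170.6⁴)/64 = 2.105×10^7 mm⁴
I = 2.105×10^7 mm⁴ = 2.105×10^-5 m⁴
Effective length L_e = K·L = 2 × 6.97 = 13.94 m
P_cr = π²EI / L_e² = π² × 72.3×10⁹ × 2.105×10^-5 / 13.94² = 7.732×10^4 N
Factor of safety n = P_cr / P = 77.315 / 14.3 = 5.41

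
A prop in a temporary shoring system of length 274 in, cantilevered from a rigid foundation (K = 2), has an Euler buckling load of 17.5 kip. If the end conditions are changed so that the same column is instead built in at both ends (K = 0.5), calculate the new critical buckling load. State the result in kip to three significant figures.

P_cr ≈ 280 kip

P_cr ∝ 1/K², so P_cr,new = P_cr,old × (K_old/K_new)² = 17.5 × (2/0.5)²
= 17.5 × 16.00 = 280 kip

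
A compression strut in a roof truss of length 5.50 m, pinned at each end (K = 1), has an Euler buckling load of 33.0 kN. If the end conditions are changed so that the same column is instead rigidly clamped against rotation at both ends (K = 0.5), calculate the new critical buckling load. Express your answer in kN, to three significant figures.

P_cr ≈ 132 kN

P_cr ∝ 1/K², so P_cr,new = P_cr,old × (K_old/K_new)² = 33.0 × (1/0.5)²
= 33.0 × 4.000 = 132 kN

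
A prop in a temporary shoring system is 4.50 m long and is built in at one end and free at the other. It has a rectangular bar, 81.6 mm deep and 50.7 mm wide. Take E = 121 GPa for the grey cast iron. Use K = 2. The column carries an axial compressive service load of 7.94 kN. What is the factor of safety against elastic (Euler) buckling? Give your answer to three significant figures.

n ≈ 1.65

Buckling occurs about the weak axis: I_min = h·b³/12 with b = 50.7 mm (the shorter side).
I_min = 81.6×50.7³/12 = 8.862×10^5 mm⁴
I = 8.862×10^5 mm⁴ = 8.862×10^-7 m⁴
Effective length L_e = K·L = 2 × 4.50 = 9.000 m
P_cr = π²EI / L_e² = π² × 121×10⁹ × 8.862×10^-7 / 9.000² = 1.307×10^4 N
Factor of safety n = P_cr / P = 13.066 / 7.94 = 1.65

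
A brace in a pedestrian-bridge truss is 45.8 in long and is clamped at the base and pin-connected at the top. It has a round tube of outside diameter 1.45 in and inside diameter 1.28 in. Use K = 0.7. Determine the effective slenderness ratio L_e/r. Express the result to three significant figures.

λ ≈ 66.3

d_o = 1.45 in, d_i = 1.28 in
I = π(d_o⁴ − d_i⁴)/64 = π(1.45⁴ − 1.280⁴)/64 = 8.522×10^-2 in⁴
A = 0.3645 in²;  r_min = √(I/A) = √(8.522×10^-2/0.3645) = 0.4835 in
L_e = K·L = 0.7 × 45.8 = 32.06 in
λ = L_e / r_min = 32.060 / 0.4835 = 66.3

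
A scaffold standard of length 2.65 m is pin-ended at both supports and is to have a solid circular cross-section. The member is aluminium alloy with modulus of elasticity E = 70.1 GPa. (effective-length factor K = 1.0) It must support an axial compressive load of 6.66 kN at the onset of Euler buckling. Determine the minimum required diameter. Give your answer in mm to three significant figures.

L_e = K·L = 1 × 2.65 = 2.650 m
Required I = P_cr·L_e²/(π²E) = 6.660×10^3 × 2.650² / (π² × 7.01×10^10) = 6.760×10^-8 m⁴
I_req = 6.760×10^4 mm⁴
Solid circle: I = πd⁴/64  ⇒  d = (64I/π)^(1/4) = (64×6.760×10^4/π)^(1/4) = 34.3 mm

d ≈ 34.3 mm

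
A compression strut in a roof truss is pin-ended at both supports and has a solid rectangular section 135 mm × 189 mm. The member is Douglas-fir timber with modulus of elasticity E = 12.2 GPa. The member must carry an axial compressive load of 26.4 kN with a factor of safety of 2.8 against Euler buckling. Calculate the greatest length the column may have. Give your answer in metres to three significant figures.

Buckling occurs about the weak axis: I_min = h·b³/12 with b = 135 mm (the shorter side).
I_min = 189×135³/12 = 3.875×10^7 mm⁴
I = 3.875×10^-5 m⁴
Required critical load P_cr = n·P = 2.8 × 26.4 = 73.92 kN = 7.392×10^4 N
From P_cr = π²EI/(K·L)²:  L = (1/K)·√(π²EI/P_cr) = (1/1)·√(π²×1.22×10^10×3.875×10^-5/7.392×10^4)
L = 7.94 m

L_max ≈ 7.94 m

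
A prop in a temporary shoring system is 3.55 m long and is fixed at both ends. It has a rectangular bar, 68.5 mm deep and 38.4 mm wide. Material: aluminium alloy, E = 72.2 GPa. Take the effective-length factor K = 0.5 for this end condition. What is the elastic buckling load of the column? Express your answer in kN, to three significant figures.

P_cr ≈ 73.1 kN

Buckling occurs about the weak axis: I_min = h·b³/12 with b = 38.4 mm (the shorter side).
I_min = 68.5×38.4³/12 = 3.232×10^5 mm⁴
I = 3.232×10^5 mm⁴ = 3.232×10^-7 m⁴
Effective length L_e = K·L = 0.5 × 3.55 = 1.775 m
P_cr = π²EI / L_e² = π² × 72.2×10⁹ × 3.232×10^-7 / 1.775² = 7.310×10^4 N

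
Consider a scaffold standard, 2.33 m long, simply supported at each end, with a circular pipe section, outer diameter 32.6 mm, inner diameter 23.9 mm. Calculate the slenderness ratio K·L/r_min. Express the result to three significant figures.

d_o = 32.6 mm, d_i = 23.9 mm
I = π(d_o⁴ − d_i⁴)/64 = π(32.6⁴ − 23.90⁴)/64 = 3.943×10^4 mm⁴
A = 386.1 mm²;  r_min = √(I/A) = √(3.943×10^4/386.1) = 10.11 mm
L_e = K·L = 1 × 2.33 m = 2.330 m = 2330.0 mm
λ = L_e / r_min = 2330.0 / 10.11 = 231

λ ≈ 231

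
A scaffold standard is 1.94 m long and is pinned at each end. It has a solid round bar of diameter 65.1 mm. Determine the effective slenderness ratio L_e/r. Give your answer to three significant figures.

For a solid circle r = d/4 = 65.1/4 = 16.27 mm
L_e = K·L = 1 × 1.94 m = 1.940 m = 1940.0 mm
λ = L_e / r_min = 1940.0 / 16.27 = 119

λ ≈ 119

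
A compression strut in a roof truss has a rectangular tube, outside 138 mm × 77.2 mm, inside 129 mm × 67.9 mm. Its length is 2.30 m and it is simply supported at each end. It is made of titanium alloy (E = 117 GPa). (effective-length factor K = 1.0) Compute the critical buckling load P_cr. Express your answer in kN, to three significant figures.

P_cr ≈ 420 kN

Weak-axis I_min = (h_o·b_o³ − h_i·b_i³)/12 with b_o = 77.2, b_i = 67.90 mm (shorter outer/inner sides).
I_min = (138×77.2³ − 129.0×67.90³)/12 = 1.926×10^6 mm⁴
I = 1.926×10^6 mm⁴ = 1.926×10^-6 m⁴
Effective length L_e = K·L = 1 × 2.30 = 2.300 m
P_cr = π²EI / L_e² = π² × 117×10⁹ × 1.926×10^-6 / 2.300² = 4.204×10^5 N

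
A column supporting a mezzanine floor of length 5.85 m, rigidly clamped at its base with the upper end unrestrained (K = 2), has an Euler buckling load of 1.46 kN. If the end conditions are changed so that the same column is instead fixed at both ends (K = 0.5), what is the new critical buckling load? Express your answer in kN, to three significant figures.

P_cr ≈ 23.4 kN

P_cr ∝ 1/K², so P_cr,new = P_cr,old × (K_old/K_new)² = 1.46 × (2/0.5)²
= 1.46 × 16.00 = 23.4 kN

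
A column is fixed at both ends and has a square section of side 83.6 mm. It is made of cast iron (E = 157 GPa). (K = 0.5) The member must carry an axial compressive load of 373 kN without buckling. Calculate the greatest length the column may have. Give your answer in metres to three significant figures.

I = a⁴/12 = 83.6⁴/12 = 4.070×10^6 mm⁴
I = 4.070×10^-6 m⁴
At the buckling limit P_cr = P = 3.730×10^5 N
From P_cr = π²EI/(K·L)²:  L = (1/K)·√(π²EI/P_cr) = (1/0.5)·√(π²×1.57×10^11×4.070×10^-6/3.730×10^5)
L = 8.22 m

L_max ≈ 8.22 m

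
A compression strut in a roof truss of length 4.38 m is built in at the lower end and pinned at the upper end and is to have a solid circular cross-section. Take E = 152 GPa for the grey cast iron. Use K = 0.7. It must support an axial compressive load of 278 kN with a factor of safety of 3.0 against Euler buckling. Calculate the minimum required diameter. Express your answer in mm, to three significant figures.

Required P_cr = n·P = 3.0 × 278 = 834.0 kN
L_e = K·L = 0.7 × 4.38 = 3.066 m
Required I = P_cr·L_e²/(π²E) = 8.340×10^5 × 3.066² / (π² × 1.52×10^11) = 5.226×10^-6 m⁴
I_req = 5.226×10^6 mm⁴
Solid circle: I = πd⁴/64  ⇒  d = (64I/π)^(1/4) = (64×5.226×10^6/π)^(1/4) = 102 mm

d ≈ 102 mm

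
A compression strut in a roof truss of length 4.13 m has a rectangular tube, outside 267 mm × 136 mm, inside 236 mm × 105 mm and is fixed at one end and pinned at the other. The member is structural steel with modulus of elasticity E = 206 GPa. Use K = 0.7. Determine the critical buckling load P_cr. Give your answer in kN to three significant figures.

Weak-axis I_min = (h_o·b_o³ − h_i·b_i³)/12 with b_o = 136, b_i = 105.0 mm (shorter outer/inner sides).
I_min = (267×136³ − 236.0×105.0³)/12 = 3.320×10^7 mm⁴
I = 3.320×10^7 mm⁴ = 3.320×10^-5 m⁴
Effective length L_e = K·L = 0.7 × 4.13 = 2.891 m
P_cr = π²EI / L_e² = π² × 206×10⁹ × 3.320×10^-5 / 2.891² = 8.077×10^6 N

P_cr ≈ 8080 kN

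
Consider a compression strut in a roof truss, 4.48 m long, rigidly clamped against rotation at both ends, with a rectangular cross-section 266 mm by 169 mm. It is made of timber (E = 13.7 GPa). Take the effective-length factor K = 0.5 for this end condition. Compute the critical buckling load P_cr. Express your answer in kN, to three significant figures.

Buckling occurs about the weak axis: I_min = h·b³/12 with b = 169 mm (the shorter side).
I_min = 266×169³/12 = 1.070×10^8 mm⁴
I = 1.070×10^8 mm⁴ = 1.070×10^-4 m⁴
Effective length L_e = K·L = 0.5 × 4.48 = 2.240 m
P_cr = π²EI / L_e² = π² × 13.7×10⁹ × 1.070×10^-4 / 2.240² = 2.883×10^6 N

P_cr ≈ 2880 kN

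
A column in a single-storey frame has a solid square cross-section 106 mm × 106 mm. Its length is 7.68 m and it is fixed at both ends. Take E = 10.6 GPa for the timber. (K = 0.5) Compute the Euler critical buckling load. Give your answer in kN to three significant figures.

P_cr ≈ 74.6 kN

I = a⁴/12 = 106⁴/12 = 1.052×10^7 mm⁴
I = 1.052×10^7 mm⁴ = 1.052×10^-5 m⁴
Effective length L_e = K·L = 0.5 × 7.68 = 3.840 m
P_cr = π²EI / L_e² = π² × 10.6×10⁹ × 1.052×10^-5 / 3.840² = 7.464×10^4 N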